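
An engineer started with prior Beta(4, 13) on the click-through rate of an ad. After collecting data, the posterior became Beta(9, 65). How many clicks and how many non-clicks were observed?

5 clicks and 52 non-clicks

Under Beta–binomial conjugacy the posterior parameters are (α+s, β+f).
Match parameters: s=9−4=5, f=65−13=52.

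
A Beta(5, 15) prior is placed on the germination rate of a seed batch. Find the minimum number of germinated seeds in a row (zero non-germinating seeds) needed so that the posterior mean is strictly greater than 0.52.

After k germinated seeds and 0 non-germinating seeds the posterior is Beta(5+k, 15), with mean (5+k)/(5+15+k).
Set (5+k)/(20+k) > 0.52 and solve: k > (0.52·20 − 5)/(1 − 0.52) = 11.250.
The smallest integer exceeding 11.250 is 12, and checking k=12: (17)/(32) = 0.5312 > 0.52.

k = 12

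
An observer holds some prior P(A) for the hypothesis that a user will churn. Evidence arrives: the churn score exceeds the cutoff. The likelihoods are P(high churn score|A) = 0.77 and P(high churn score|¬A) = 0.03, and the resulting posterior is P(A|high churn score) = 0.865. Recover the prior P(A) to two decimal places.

P(A) = 0.20

Bayes' rule in odds form gives O(A|E) = O(A)·[P(E|A)/P(E|¬A)], hence O(A) = O(A|E)/LR.
Posterior odds = 0.865/(1−0.865) = 6.4074. LR = 0.77/0.03 = 25.6667.
Prior odds = 6.4074/25.6667 = 0.2496, so P(A) = 0.2496/(1+0.2496) ≈ 0.20.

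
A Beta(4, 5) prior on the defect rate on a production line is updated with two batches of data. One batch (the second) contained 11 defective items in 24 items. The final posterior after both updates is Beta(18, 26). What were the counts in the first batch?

3 defective items and 8 good items

Sequential conjugate updates are equivalent to a single update on the pooled data, so total successes = posterior α − prior α and total failures = posterior β − prior β.
Total across both batches: 18−4=14 defective items, 26−5=21 good items.
Subtract the second batch: 14−11=3 defective items and 21−13=8 good items.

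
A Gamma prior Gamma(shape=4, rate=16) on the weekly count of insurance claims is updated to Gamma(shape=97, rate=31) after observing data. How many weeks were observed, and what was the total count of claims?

Gamma–Poisson conjugacy: posterior shape = α + Σxᵢ, posterior rate = β + n.
Matching: Σxᵢ = 97 − 4 = 93 and n = 31 − 16 = 15.

n = 15 weeks with total 93 claims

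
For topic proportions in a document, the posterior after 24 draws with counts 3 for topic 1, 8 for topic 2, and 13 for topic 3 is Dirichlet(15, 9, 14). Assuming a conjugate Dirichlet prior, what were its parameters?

For a Dirichlet(α) prior with multinomial counts c, the posterior is Dirichlet(α + c) componentwise.
Subtract each count from the matching posterior parameter: 15−3=12, 9−8=1, 14−13=1.

Dirichlet(12, 1, 1)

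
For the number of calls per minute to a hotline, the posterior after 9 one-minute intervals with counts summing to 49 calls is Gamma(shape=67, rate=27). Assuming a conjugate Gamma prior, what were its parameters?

Gamma–Poisson conjugacy: posterior shape = α + Σxᵢ, posterior rate = β + n.
So α = 67 − 49 = 18 and β = 27 − 9 = 18.

Gamma(shape=18, rate=18)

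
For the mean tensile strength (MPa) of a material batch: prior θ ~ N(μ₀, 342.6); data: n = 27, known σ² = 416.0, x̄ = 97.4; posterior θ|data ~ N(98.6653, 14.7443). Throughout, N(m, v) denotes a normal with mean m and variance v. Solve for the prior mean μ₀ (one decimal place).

μ₀ = 126.8

The posterior mean is a precision-weighted average: μ_n = (τ₀μ₀ + τ_data·x̄)/(τ₀+τ_data), with τ₀=1/σ₀² and τ_data=n/σ².
Here τ₀ = 1/342.6 = 0.002919 and τ_data = 27/416.0 = 0.064904, so τ_n = 0.067823.
Rearranging for μ₀: μ₀ = (μ_n·τ_n − τ_data·x̄)/τ₀ = (98.6653·0.067823 − 0.064904·97.4) / 0.002919 = 0.370127/0.002919 ≈ 126.8.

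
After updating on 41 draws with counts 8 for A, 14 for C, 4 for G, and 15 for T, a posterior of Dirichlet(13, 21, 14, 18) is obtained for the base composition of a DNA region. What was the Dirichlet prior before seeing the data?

For a Dirichlet(α) prior with multinomial counts c, the posterior is Dirichlet(α + c) componentwise.
Subtract each count from the matching posterior parameter: 13−8=5, 21−14=7, 14−4=10, 18−15=3.

Dirichlet(5, 7, 10, 3)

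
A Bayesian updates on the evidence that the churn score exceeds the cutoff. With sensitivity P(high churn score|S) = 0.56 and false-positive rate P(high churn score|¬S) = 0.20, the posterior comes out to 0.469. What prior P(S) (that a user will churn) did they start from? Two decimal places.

P(S) = 0.24

In odds form, posterior odds = prior odds × likelihood ratio, so prior odds = posterior odds ÷ LR.
Posterior odds = 0.469/(1−0.469) = 0.8832. LR = 0.56/0.20 = 2.8000.
Prior odds = 0.8832/2.8000 = 0.3154, so P(S) = 0.3154/(1+0.3154) ≈ 0.24.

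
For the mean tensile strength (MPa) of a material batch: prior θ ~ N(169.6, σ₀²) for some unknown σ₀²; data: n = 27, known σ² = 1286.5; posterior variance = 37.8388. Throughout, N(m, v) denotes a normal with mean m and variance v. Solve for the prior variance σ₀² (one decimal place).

Posterior precision equals prior precision plus data precision: 1/σ_n² = 1/σ₀² + n/σ².
So 1/σ₀² = 1/37.8388 − 27/1286.5 = 0.026428 − 0.020987 = 0.005441.
Hence σ₀² = 1/0.005441 ≈ 183.8.

σ₀² = 183.8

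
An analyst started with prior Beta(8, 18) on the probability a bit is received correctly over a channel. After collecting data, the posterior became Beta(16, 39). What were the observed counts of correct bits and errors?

Beta is conjugate to the binomial likelihood: posterior = Beta(a+s, b+f).
So s = 16 − 8 = 8 and f = 39 − 18 = 21.

8 correct bits and 21 errors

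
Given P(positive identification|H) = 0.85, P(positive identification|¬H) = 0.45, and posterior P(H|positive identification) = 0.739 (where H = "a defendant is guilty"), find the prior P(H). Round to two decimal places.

In odds form, posterior odds = prior odds × likelihood ratio, so prior odds = posterior odds ÷ LR.
Posterior odds = 0.739/(1−0.739) = 2.8314. LR = 0.85/0.45 = 1.8889.
Prior odds = 2.8314/1.8889 = 1.4990, so P(H) = 1.4990/(1+1.4990) ≈ 0.60.

P(H) = 0.60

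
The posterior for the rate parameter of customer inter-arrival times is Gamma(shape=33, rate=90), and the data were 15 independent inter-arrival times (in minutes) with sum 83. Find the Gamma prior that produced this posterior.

Gamma(shape=18, rate=7)

For an exponential likelihood with a Gamma(α, β) prior on the rate, n observations with total T give posterior Gamma(α+n, β+T).
So α = 33 − 15 = 18 and β = 90 − 83 = 7.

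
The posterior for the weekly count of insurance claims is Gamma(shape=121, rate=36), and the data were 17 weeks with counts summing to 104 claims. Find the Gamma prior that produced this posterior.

Gamma(shape=17, rate=19)

A Gamma(α, β) prior (rate parametrization) on a Poisson rate with n observations summing to S gives posterior Gamma(α+S, β+n).
So α = 121 − 104 = 17 and β = 36 − 17 = 19.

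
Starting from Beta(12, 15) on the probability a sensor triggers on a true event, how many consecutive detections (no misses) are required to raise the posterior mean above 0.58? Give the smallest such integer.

k = 9

After k detections and 0 misses the posterior is Beta(12+k, 15), with mean (12+k)/(12+15+k).
Set (12+k)/(27+k) > 0.58 and solve: k > (0.58·27 − 12)/(1 − 0.58) = 8.714.
The smallest integer exceeding 8.714 is 9.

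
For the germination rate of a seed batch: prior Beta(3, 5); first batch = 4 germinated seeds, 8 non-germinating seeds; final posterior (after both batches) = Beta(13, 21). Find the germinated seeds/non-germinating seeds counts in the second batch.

6 germinated seeds and 8 non-germinating seeds

Because Beta–binomial updating is additive in the counts, the combined data contributed (α_post−α_prior, β_post−β_prior) successes and failures.
Total across both batches: 13−3=10 germinated seeds, 21−5=16 non-germinating seeds.
Subtract the first batch: 10−4=6 germinated seeds and 16−8=8 non-germinating seeds.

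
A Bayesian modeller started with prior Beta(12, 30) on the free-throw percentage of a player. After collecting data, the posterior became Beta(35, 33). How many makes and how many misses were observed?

A Beta(a, b) prior with s successes and f failures in binomial data gives a Beta(a+s, b+f) posterior.
So s = 35 − 12 = 23 and f = 33 − 30 = 3.

23 makes and 3 misses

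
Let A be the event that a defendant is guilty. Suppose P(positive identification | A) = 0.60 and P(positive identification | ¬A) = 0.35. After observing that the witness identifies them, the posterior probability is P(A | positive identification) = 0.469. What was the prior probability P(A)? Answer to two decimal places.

P(A) = 0.34

Bayes' rule in odds form gives O(A|E) = O(A)·[P(E|A)/P(E|¬A)], hence O(A) = O(A|E)/LR.
Posterior odds = 0.469/(1−0.469) = 0.8832. LR = 0.60/0.35 = 1.7143.
Prior odds = 0.8832/1.7143 = 0.5152, so P(A) = 0.5152/(1+0.5152) ≈ 0.34.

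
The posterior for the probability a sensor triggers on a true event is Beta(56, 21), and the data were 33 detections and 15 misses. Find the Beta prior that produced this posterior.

A Beta(α, β) prior with s successes and f failures in binomial data gives a Beta(α+s, β+f) posterior.
Subtract the data counts: 56−33=23, 21−15=6.

Beta(23, 6)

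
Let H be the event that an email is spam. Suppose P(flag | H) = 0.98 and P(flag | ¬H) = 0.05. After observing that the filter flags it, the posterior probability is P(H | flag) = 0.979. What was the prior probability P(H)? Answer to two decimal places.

P(H) = 0.70

In odds form, posterior odds = prior odds × likelihood ratio, so prior odds = posterior odds ÷ LR.
Posterior odds = 0.979/(1−0.979) = 46.6190. LR = 0.98/0.05 = 19.6000.
Prior odds = 46.6190/19.6000 = 2.3785, so P(H) = 2.3785/(1+2.3785) ≈ 0.70.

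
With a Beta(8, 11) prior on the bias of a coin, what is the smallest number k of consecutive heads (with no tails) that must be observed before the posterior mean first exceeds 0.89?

k = 82

After k heads and 0 tails the posterior is Beta(8+k, 11), with mean (8+k)/(8+11+k).
Set (8+k)/(19+k) > 0.89 and solve: k > (0.89·19 − 8)/(1 − 0.89) = 81.000.
The smallest integer exceeding 81.000 is 82, and checking k=82: (90)/(101) = 0.8911 > 0.89.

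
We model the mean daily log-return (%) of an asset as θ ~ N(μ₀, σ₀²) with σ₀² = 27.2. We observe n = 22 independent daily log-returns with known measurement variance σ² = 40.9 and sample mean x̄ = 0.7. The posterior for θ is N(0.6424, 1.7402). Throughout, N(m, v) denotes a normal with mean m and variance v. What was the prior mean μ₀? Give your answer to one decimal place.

μ₀ = -0.2

With known observation variance, the Normal–Normal posterior has precision τ_n = τ₀ + n/σ² and mean μ_n = (τ₀μ₀ + (n/σ²)x̄)/τ_n.
Here τ₀ = 1/27.2 = 0.036765 and τ_data = 22/40.9 = 0.537897, so τ_n = 0.574662.
Rearranging for μ₀: μ₀ = (μ_n·τ_n − τ_data·x̄)/τ₀ = (0.6424·0.574662 − 0.537897·0.7) / 0.036765 = -0.007365/0.036765 ≈ -0.2.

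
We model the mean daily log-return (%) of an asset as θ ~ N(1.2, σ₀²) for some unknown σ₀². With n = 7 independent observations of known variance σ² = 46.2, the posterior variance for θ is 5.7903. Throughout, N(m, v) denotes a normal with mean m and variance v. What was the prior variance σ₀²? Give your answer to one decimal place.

For the Normal–Normal model with known σ², precisions add: τ_n = τ₀ + n/σ².
So 1/σ₀² = 1/5.7903 − 7/46.2 = 0.172703 − 0.151515 = 0.021188.
Hence σ₀² = 1/0.021188 ≈ 47.2.

σ₀² = 47.2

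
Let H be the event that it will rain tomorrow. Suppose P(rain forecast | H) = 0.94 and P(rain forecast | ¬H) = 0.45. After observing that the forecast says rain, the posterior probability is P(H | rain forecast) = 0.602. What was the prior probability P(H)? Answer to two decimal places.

Bayes' rule in odds form gives O(H|E) = O(H)·[P(E|H)/P(E|¬H)], hence O(H) = O(H|E)/LR.
Posterior odds = 0.602/(1−0.602) = 1.5126. LR = 0.94/0.45 = 2.0889.
Prior odds = 1.5126/2.0889 = 0.7241, so P(H) = 0.7241/(1+0.7241) ≈ 0.42.

P(H) = 0.42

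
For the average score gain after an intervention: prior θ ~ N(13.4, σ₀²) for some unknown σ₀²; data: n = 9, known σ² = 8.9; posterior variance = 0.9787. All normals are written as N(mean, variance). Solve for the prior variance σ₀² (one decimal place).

σ₀² = 95.0

Posterior precision equals prior precision plus data precision: 1/σ_n² = 1/σ₀² + n/σ².
So 1/σ₀² = 1/0.9787 − 9/8.9 = 1.021764 − 1.011236 = 0.010528.
Hence σ₀² = 1/0.010528 ≈ 95.0.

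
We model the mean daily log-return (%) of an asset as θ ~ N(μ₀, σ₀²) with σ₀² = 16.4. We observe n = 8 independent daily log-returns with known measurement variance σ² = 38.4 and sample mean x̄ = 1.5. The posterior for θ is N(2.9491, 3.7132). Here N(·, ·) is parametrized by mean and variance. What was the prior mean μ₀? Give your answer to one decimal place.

With known observation variance, the Normal–Normal posterior has precision τ_n = τ₀ + n/σ² and mean μ_n = (τ₀μ₀ + (n/σ²)x̄)/τ_n.
Here τ₀ = 1/16.4 = 0.060976 and τ_data = 8/38.4 = 0.208333, so τ_n = 0.269309.
Rearranging for μ₀: μ₀ = (μ_n·τ_n − τ_data·x̄)/τ₀ = (2.9491·0.269309 − 0.208333·1.5) / 0.060976 = 0.481720/0.060976 ≈ 7.9.

μ₀ = 7.9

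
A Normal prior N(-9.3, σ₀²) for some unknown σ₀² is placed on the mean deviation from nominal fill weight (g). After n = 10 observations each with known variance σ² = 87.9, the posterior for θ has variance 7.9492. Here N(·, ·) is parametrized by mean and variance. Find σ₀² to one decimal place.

Posterior precision equals prior precision plus data precision: 1/σ_n² = 1/σ₀² + n/σ².
So 1/σ₀² = 1/7.9492 − 10/87.9 = 0.125799 − 0.113766 = 0.012033.
Hence σ₀² = 1/0.012033 ≈ 83.1.

σ₀² = 83.1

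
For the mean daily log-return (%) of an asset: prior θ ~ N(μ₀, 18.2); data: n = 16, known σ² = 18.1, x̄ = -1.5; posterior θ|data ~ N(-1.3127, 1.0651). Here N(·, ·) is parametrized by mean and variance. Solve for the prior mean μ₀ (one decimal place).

μ₀ = 1.7

With known observation variance, the Normal–Normal posterior has precision τ_n = τ₀ + n/σ² and mean μ_n = (τ₀μ₀ + (n/σ²)x̄)/τ_n.
Here τ₀ = 1/18.2 = 0.054945 and τ_data = 16/18.1 = 0.883978, so τ_n = 0.938923.
Rearranging for μ₀: μ₀ = (μ_n·τ_n − τ_data·x̄)/τ₀ = (-1.3127·0.938923 − 0.883978·-1.5) / 0.054945 = 0.093443/0.054945 ≈ 1.7.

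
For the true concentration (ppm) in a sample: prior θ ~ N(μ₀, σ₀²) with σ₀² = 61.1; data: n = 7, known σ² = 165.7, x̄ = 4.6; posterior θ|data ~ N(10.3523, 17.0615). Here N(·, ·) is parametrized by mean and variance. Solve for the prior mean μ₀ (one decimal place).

μ₀ = 25.2

With known observation variance, the Normal–Normal posterior has precision τ_n = τ₀ + n/σ² and mean μ_n = (τ₀μ₀ + (n/σ²)x̄)/τ_n.
Here τ₀ = 1/61.1 = 0.016367 and τ_data = 7/165.7 = 0.042245, so τ_n = 0.058612.
Rearranging for μ₀: μ₀ = (μ_n·τ_n − τ_data·x̄)/τ₀ = (10.3523·0.058612 − 0.042245·4.6) / 0.016367 = 0.412442/0.016367 ≈ 25.2.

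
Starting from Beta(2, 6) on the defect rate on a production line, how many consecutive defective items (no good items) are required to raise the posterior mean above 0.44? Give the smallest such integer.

k = 3

After k defective items and 0 good items the posterior is Beta(2+k, 6), with mean (2+k)/(2+6+k).
Set (2+k)/(8+k) > 0.44 and solve: k > (0.44·8 − 2)/(1 − 0.44) = 2.714.
The smallest integer exceeding 2.714 is 3.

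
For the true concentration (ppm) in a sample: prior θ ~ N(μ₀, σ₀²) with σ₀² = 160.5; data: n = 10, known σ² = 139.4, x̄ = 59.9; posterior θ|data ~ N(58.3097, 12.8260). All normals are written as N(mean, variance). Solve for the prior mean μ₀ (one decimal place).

With known observation variance, the Normal–Normal posterior has precision τ_n = τ₀ + n/σ² and mean μ_n = (τ₀μ₀ + (n/σ²)x̄)/τ_n.
Here τ₀ = 1/160.5 = 0.006231 and τ_data = 10/139.4 = 0.071736, so τ_n = 0.077967.
Rearranging for μ₀: μ₀ = (μ_n·τ_n − τ_data·x̄)/τ₀ = (58.3097·0.077967 − 0.071736·59.9) / 0.006231 = 0.249246/0.006231 ≈ 40.0.

μ₀ = 40.0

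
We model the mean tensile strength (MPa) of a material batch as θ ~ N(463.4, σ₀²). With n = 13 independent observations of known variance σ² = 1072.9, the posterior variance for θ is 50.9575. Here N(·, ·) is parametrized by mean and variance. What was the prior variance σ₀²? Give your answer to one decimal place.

σ₀² = 133.2

For the Normal–Normal model with known σ², precisions add: τ_n = τ₀ + n/σ².
So 1/σ₀² = 1/50.9575 − 13/1072.9 = 0.019624 − 0.012117 = 0.007507.
Hence σ₀² = 1/0.007507 ≈ 133.2.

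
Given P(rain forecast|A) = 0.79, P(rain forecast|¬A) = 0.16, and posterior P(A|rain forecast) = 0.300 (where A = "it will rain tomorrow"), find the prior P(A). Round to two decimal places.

Bayes' rule in odds form gives O(A|E) = O(A)·[P(E|A)/P(E|¬A)], hence O(A) = O(A|E)/LR.
Posterior odds = 0.300/(1−0.300) = 0.4286. LR = 0.79/0.16 = 4.9375.
Prior odds = 0.4286/4.9375 = 0.0868, so P(A) = 0.0868/(1+0.0868) ≈ 0.08.

P(A) = 0.08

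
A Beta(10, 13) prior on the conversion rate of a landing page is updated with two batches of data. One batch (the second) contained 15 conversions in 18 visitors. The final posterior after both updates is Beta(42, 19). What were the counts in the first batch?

17 conversions and 3 bounces

Because Beta–binomial updating is additive in the counts, the combined data contributed (α_post−α_prior, β_post−β_prior) successes and failures.
Total across both batches: 42−10=32 conversions, 19−13=6 bounces.
Subtract the second batch: 32−15=17 conversions and 6−3=3 bounces.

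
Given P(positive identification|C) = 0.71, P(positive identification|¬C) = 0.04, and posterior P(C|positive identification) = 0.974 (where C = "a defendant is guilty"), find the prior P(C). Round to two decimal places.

P(C) = 0.68

Bayes' rule in odds form gives O(C|E) = O(C)·[P(E|C)/P(E|¬C)], hence O(C) = O(C|E)/LR.
Posterior odds = 0.974/(1−0.974) = 37.4615. LR = 0.71/0.04 = 17.7500.
Prior odds = 37.4615/17.7500 = 2.1105, so P(C) = 2.1105/(1+2.1105) ≈ 0.68.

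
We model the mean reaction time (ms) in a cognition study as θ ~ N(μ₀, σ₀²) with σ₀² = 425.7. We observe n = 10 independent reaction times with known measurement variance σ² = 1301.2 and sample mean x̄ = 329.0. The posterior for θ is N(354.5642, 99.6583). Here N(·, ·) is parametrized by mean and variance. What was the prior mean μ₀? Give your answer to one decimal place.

μ₀ = 438.2

With known observation variance, the Normal–Normal posterior has precision τ_n = τ₀ + n/σ² and mean μ_n = (τ₀μ₀ + (n/σ²)x̄)/τ_n.
Here τ₀ = 1/425.7 = 0.002349 and τ_data = 10/1301.2 = 0.007685, so τ_n = 0.010034.
Rearranging for μ₀: μ₀ = (μ_n·τ_n − τ_data·x̄)/τ₀ = (354.5642·0.010034 − 0.007685·329.0) / 0.002349 = 1.029332/0.002349 ≈ 438.2.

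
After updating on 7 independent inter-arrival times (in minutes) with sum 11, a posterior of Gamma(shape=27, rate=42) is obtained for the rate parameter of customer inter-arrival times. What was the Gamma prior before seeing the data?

Gamma(shape=20, rate=31)

Gamma–exponential conjugacy: posterior shape = α + n, posterior rate = β + Σtᵢ.
So α = 27 − 7 = 20 and β = 42 − 11 = 31.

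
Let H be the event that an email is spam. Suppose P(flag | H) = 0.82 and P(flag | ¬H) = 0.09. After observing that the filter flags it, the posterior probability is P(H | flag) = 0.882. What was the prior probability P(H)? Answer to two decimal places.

In odds form, posterior odds = prior odds × likelihood ratio, so prior odds = posterior odds ÷ LR.
Posterior odds = 0.882/(1−0.882) = 7.4746. LR = 0.82/0.09 = 9.1111.
Prior odds = 7.4746/9.1111 = 0.8204, so P(H) = 0.8204/(1+0.8204) ≈ 0.45.

P(H) = 0.45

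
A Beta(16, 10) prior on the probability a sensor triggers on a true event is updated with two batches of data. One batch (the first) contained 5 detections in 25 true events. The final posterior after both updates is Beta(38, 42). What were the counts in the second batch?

17 detections and 12 misses

Because Beta–binomial updating is additive in the counts, the combined data contributed (α_post−α_prior, β_post−β_prior) successes and failures.
Total across both batches: 38−16=22 detections, 42−10=32 misses.
Subtract the first batch: 22−5=17 detections and 32−20=12 misses.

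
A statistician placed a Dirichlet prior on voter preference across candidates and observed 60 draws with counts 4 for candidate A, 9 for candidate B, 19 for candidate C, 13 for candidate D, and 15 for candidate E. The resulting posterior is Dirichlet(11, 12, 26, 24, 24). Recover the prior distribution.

For a Dirichlet(α) prior with multinomial counts c, the posterior is Dirichlet(α + c) componentwise.
Subtract each count from the matching posterior parameter: 11−4=7, 12−9=3, 26−19=7, 24−13=11, 24−15=9.

Dirichlet(7, 3, 7, 11, 9)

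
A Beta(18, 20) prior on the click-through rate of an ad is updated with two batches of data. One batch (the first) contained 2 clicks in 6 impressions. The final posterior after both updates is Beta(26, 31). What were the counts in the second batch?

Sequential conjugate updates are equivalent to a single update on the pooled data, so total successes = posterior α − prior α and total failures = posterior β − prior β.
Total across both batches: 26−18=8 clicks, 31−20=11 non-clicks.
Subtract the first batch: 8−2=6 clicks and 11−4=7 non-clicks.

6 clicks and 7 non-clicks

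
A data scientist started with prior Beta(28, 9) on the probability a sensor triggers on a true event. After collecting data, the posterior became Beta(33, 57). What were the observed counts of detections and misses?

5 detections and 48 misses

A Beta(α, β) prior with s successes and f failures in binomial data gives a Beta(α+s, β+f) posterior.
Match parameters: s=33−28=5, f=57−9=48.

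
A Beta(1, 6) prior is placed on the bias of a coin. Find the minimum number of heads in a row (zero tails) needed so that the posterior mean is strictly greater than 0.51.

k = 6

After k heads and 0 tails the posterior is Beta(1+k, 6), with mean (1+k)/(1+6+k).
Set (1+k)/(7+k) > 0.51 and solve: k > (0.51·7 − 1)/(1 − 0.51) = 5.245.
The smallest integer exceeding 5.245 is 6.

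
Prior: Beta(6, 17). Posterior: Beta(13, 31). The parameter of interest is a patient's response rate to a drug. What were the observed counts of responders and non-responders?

Beta is conjugate to the binomial likelihood: posterior = Beta(a+s, b+f).
Match parameters: s=13−6=7, f=31−17=14.

7 responders and 14 non-responders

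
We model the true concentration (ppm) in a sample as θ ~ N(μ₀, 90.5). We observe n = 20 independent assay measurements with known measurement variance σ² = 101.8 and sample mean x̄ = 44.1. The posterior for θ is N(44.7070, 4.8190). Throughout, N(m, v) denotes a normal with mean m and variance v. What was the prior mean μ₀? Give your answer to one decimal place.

With known observation variance, the Normal–Normal posterior has precision τ_n = τ₀ + n/σ² and mean μ_n = (τ₀μ₀ + (n/σ²)x̄)/τ_n.
Here τ₀ = 1/90.5 = 0.011050 and τ_data = 20/101.8 = 0.196464, so τ_n = 0.207514.
Rearranging for μ₀: μ₀ = (μ_n·τ_n − τ_data·x̄)/τ₀ = (44.7070·0.207514 − 0.196464·44.1) / 0.011050 = 0.613266/0.011050 ≈ 55.5.

μ₀ = 55.5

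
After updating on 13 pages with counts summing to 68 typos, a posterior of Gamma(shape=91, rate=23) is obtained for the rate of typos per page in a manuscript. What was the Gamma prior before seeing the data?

Gamma(shape=23, rate=10)

A Gamma(α, β) prior (rate parametrization) on a Poisson rate with n observations summing to S gives posterior Gamma(α+S, β+n).
So α = 91 − 68 = 23 and β = 23 − 13 = 10.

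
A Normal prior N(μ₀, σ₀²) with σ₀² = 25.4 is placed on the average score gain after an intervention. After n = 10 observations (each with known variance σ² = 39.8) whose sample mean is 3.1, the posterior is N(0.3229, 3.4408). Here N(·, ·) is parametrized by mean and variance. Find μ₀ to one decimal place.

The posterior mean is a precision-weighted average: μ_n = (τ₀μ₀ + τ_data·x̄)/(τ₀+τ_data), with τ₀=1/σ₀² and τ_data=n/σ².
Here τ₀ = 1/25.4 = 0.039370 and τ_data = 10/39.8 = 0.251256, so τ_n = 0.290626.
Rearranging for μ₀: μ₀ = (μ_n·τ_n − τ_data·x̄)/τ₀ = (0.3229·0.290626 − 0.251256·3.1) / 0.039370 = -0.685050/0.039370 ≈ -17.4.

μ₀ = -17.4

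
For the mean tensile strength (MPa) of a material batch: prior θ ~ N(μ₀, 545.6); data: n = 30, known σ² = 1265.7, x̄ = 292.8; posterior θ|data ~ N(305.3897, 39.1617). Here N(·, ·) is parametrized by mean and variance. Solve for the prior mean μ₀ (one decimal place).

The posterior mean is a precision-weighted average: μ_n = (τ₀μ₀ + τ_data·x̄)/(τ₀+τ_data), with τ₀=1/σ₀² and τ_data=n/σ².
Here τ₀ = 1/545.6 = 0.001833 and τ_data = 30/1265.7 = 0.023702, so τ_n = 0.025535.
Rearranging for μ₀: μ₀ = (μ_n·τ_n − τ_data·x̄)/τ₀ = (305.3897·0.025535 − 0.023702·292.8) / 0.001833 = 0.858180/0.001833 ≈ 468.2.

μ₀ = 468.2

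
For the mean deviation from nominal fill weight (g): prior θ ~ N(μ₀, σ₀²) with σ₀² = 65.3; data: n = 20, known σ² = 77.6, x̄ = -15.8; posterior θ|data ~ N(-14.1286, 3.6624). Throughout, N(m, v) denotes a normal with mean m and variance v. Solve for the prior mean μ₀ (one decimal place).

With known observation variance, the Normal–Normal posterior has precision τ_n = τ₀ + n/σ² and mean μ_n = (τ₀μ₀ + (n/σ²)x̄)/τ_n.
Here τ₀ = 1/65.3 = 0.015314 and τ_data = 20/77.6 = 0.257732, so τ_n = 0.273046.
Rearranging for μ₀: μ₀ = (μ_n·τ_n − τ_data·x̄)/τ₀ = (-14.1286·0.273046 − 0.257732·-15.8) / 0.015314 = 0.214408/0.015314 ≈ 14.0.

μ₀ = 14.0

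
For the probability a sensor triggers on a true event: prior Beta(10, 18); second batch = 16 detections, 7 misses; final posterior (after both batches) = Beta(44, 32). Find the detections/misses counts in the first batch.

Sequential conjugate updates are equivalent to a single update on the pooled data, so total successes = posterior α − prior α and total failures = posterior β − prior β.
Total across both batches: 44−10=34 detections, 32−18=14 misses.
Subtract the second batch: 34−16=18 detections and 14−7=7 misses.

18 detections and 7 misses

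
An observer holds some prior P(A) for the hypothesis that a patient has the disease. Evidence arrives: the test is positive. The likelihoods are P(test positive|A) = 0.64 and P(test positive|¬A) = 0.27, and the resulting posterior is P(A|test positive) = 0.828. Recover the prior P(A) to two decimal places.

Bayes' rule in odds form gives O(A|E) = O(A)·[P(E|A)/P(E|¬A)], hence O(A) = O(A|E)/LR.
Posterior odds = 0.828/(1−0.828) = 4.8140. LR = 0.64/0.27 = 2.3704.
Prior odds = 4.8140/2.3704 = 2.0309, so P(A) = 2.0309/(1+2.0309) ≈ 0.67.

P(A) = 0.67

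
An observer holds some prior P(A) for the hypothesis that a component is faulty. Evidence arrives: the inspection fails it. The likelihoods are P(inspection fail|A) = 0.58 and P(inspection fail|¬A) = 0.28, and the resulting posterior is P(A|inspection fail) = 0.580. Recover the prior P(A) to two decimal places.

P(A) = 0.40

In odds form, posterior odds = prior odds × likelihood ratio, so prior odds = posterior odds ÷ LR.
Posterior odds = 0.580/(1−0.580) = 1.3810. LR = 0.58/0.28 = 2.0714.
Prior odds = 1.3810/2.0714 = 0.6667, so P(A) = 0.6667/(1+0.6667) ≈ 0.40.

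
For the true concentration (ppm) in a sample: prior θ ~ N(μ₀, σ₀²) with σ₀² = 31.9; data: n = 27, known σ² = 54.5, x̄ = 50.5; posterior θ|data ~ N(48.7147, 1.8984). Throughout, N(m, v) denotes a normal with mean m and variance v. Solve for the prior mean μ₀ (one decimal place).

μ₀ = 20.5

The posterior mean is a precision-weighted average: μ_n = (τ₀μ₀ + τ_data·x̄)/(τ₀+τ_data), with τ₀=1/σ₀² and τ_data=n/σ².
Here τ₀ = 1/31.9 = 0.031348 and τ_data = 27/54.5 = 0.495413, so τ_n = 0.526761.
Rearranging for μ₀: μ₀ = (μ_n·τ_n − τ_data·x̄)/τ₀ = (48.7147·0.526761 − 0.495413·50.5) / 0.031348 = 0.642648/0.031348 ≈ 20.5.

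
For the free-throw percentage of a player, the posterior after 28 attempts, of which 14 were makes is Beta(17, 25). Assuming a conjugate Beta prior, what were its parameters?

Beta(3, 11)

Under Beta–binomial conjugacy the posterior parameters are (a+s, b+f).
So a = 17 − 14 = 3 and b = 25 − 14 = 11.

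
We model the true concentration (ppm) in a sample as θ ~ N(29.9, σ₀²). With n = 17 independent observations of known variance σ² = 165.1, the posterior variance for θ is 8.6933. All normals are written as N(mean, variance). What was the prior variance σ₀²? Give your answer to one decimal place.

σ₀² = 82.9

For the Normal–Normal model with known σ², precisions add: τ_n = τ₀ + n/σ².
So 1/σ₀² = 1/8.6933 − 17/165.1 = 0.115031 − 0.102968 = 0.012063.
Hence σ₀² = 1/0.012063 ≈ 82.9.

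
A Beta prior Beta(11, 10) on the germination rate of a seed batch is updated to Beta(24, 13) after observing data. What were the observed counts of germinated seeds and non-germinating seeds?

Under Beta–binomial conjugacy the posterior parameters are (a+s, b+f).
Match parameters: s=24−11=13, f=13−10=3.

13 germinated seeds and 3 non-germinating seeds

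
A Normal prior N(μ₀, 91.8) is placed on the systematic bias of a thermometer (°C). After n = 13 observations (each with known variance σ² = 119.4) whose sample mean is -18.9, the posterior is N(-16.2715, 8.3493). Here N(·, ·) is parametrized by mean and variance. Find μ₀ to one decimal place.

μ₀ = 10.0

With known observation variance, the Normal–Normal posterior has precision τ_n = τ₀ + n/σ² and mean μ_n = (τ₀μ₀ + (n/σ²)x̄)/τ_n.
Here τ₀ = 1/91.8 = 0.010893 and τ_data = 13/119.4 = 0.108878, so τ_n = 0.119771.
Rearranging for μ₀: μ₀ = (μ_n·τ_n − τ_data·x̄)/τ₀ = (-16.2715·0.119771 − 0.108878·-18.9) / 0.010893 = 0.108940/0.010893 ≈ 10.0.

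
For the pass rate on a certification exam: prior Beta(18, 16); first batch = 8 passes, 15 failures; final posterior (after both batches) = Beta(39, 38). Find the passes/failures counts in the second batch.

Because Beta–binomial updating is additive in the counts, the combined data contributed (α_post−α_prior, β_post−β_prior) successes and failures.
Total across both batches: 39−18=21 passes, 38−16=22 failures.
Subtract the first batch: 21−8=13 passes and 22−15=7 failures.

13 passes and 7 failures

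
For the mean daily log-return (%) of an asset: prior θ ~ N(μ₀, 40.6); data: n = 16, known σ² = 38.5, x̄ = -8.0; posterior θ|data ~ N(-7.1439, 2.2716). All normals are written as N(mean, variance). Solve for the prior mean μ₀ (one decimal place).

With known observation variance, the Normal–Normal posterior has precision τ_n = τ₀ + n/σ² and mean μ_n = (τ₀μ₀ + (n/σ²)x̄)/τ_n.
Here τ₀ = 1/40.6 = 0.024631 and τ_data = 16/38.5 = 0.415584, so τ_n = 0.440215.
Rearranging for μ₀: μ₀ = (μ_n·τ_n − τ_data·x̄)/τ₀ = (-7.1439·0.440215 − 0.415584·-8.0) / 0.024631 = 0.179820/0.024631 ≈ 7.3.

μ₀ = 7.3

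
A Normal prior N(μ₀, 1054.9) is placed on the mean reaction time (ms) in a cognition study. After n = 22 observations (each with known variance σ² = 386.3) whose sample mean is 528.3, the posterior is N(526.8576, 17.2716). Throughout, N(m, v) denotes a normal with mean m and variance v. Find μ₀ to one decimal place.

The posterior mean is a precision-weighted average: μ_n = (τ₀μ₀ + τ_data·x̄)/(τ₀+τ_data), with τ₀=1/σ₀² and τ_data=n/σ².
Here τ₀ = 1/1054.9 = 0.000948 and τ_data = 22/386.3 = 0.056951, so τ_n = 0.057899.
Rearranging for μ₀: μ₀ = (μ_n·τ_n − τ_data·x̄)/τ₀ = (526.8576·0.057899 − 0.056951·528.3) / 0.000948 = 0.417315/0.000948 ≈ 440.2.

μ₀ = 440.2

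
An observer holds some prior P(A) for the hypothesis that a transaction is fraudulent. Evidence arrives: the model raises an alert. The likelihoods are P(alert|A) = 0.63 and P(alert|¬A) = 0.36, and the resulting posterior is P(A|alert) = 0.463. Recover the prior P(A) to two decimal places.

P(A) = 0.33

Bayes' rule in odds form gives O(A|E) = O(A)·[P(E|A)/P(E|¬A)], hence O(A) = O(A|E)/LR.
Posterior odds = 0.463/(1−0.463) = 0.8622. LR = 0.63/0.36 = 1.7500.
Prior odds = 0.8622/1.7500 = 0.4927, so P(A) = 0.4927/(1+0.4927) ≈ 0.33.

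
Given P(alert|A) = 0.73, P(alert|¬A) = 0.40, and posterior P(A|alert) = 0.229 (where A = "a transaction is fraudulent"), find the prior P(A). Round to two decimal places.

P(A) = 0.14

Bayes' rule in odds form gives O(A|E) = O(A)·[P(E|A)/P(E|¬A)], hence O(A) = O(A|E)/LR.
Posterior odds = 0.229/(1−0.229) = 0.2970. LR = 0.73/0.40 = 1.8250.
Prior odds = 0.2970/1.8250 = 0.1627, so P(A) = 0.1627/(1+0.1627) ≈ 0.14.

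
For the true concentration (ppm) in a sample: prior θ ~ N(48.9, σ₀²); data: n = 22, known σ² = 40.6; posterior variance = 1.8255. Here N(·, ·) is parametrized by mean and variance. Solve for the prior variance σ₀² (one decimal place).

σ₀² = 168.8

For the Normal–Normal model with known σ², precisions add: τ_n = τ₀ + n/σ².
So 1/σ₀² = 1/1.8255 − 22/40.6 = 0.547795 − 0.541872 = 0.005923.
Hence σ₀² = 1/0.005923 ≈ 168.8.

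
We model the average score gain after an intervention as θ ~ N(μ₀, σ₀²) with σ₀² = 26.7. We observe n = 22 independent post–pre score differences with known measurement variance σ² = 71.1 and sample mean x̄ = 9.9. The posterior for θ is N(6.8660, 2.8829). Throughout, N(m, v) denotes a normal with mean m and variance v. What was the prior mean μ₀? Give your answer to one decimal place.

μ₀ = -18.2

With known observation variance, the Normal–Normal posterior has precision τ_n = τ₀ + n/σ² and mean μ_n = (τ₀μ₀ + (n/σ²)x̄)/τ_n.
Here τ₀ = 1/26.7 = 0.037453 and τ_data = 22/71.1 = 0.309423, so τ_n = 0.346876.
Rearranging for μ₀: μ₀ = (μ_n·τ_n − τ_data·x̄)/τ₀ = (6.8660·0.346876 − 0.309423·9.9) / 0.037453 = -0.681637/0.037453 ≈ -18.2.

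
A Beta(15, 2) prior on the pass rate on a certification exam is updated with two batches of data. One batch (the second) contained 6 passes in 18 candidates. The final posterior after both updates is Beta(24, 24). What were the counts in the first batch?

3 passes and 10 failures

Because Beta–binomial updating is additive in the counts, the combined data contributed (α_post−α_prior, β_post−β_prior) successes and failures.
Total across both batches: 24−15=9 passes, 24−2=22 failures.
Subtract the second batch: 9−6=3 passes and 22−12=10 failures.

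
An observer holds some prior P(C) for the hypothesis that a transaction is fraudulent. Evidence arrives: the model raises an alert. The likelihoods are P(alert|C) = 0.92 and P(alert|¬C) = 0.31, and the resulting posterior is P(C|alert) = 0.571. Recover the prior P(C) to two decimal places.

Bayes' rule in odds form gives O(C|E) = O(C)·[P(E|C)/P(E|¬C)], hence O(C) = O(C|E)/LR.
Posterior odds = 0.571/(1−0.571) = 1.3310. LR = 0.92/0.31 = 2.9677.
Prior odds = 1.3310/2.9677 = 0.4485, so P(C) = 0.4485/(1+0.4485) ≈ 0.31.

P(C) = 0.31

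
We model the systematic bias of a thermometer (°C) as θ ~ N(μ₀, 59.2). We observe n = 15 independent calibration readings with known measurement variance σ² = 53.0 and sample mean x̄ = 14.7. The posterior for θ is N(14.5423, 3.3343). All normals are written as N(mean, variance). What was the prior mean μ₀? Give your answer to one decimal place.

The posterior mean is a precision-weighted average: μ_n = (τ₀μ₀ + τ_data·x̄)/(τ₀+τ_data), with τ₀=1/σ₀² and τ_data=n/σ².
Here τ₀ = 1/59.2 = 0.016892 and τ_data = 15/53.0 = 0.283019, so τ_n = 0.299911.
Rearranging for μ₀: μ₀ = (μ_n·τ_n − τ_data·x̄)/τ₀ = (14.5423·0.299911 − 0.283019·14.7) / 0.016892 = 0.201016/0.016892 ≈ 11.9.

μ₀ = 11.9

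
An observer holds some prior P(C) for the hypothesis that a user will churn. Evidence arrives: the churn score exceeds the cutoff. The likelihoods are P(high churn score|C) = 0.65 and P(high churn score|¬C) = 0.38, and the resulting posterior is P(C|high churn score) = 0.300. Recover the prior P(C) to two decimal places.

P(C) = 0.20

Bayes' rule in odds form gives O(C|E) = O(C)·[P(E|C)/P(E|¬C)], hence O(C) = O(C|E)/LR.
Posterior odds = 0.300/(1−0.300) = 0.4286. LR = 0.65/0.38 = 1.7105.
Prior odds = 0.4286/1.7105 = 0.2506, so P(C) = 0.2506/(1+0.2506) ≈ 0.20.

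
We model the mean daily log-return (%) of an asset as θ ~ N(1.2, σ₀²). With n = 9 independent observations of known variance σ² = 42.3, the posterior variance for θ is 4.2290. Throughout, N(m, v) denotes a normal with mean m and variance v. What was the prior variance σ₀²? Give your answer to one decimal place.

σ₀² = 42.2

For the Normal–Normal model with known σ², precisions add: τ_n = τ₀ + n/σ².
So 1/σ₀² = 1/4.2290 − 9/42.3 = 0.236463 − 0.212766 = 0.023697.
Hence σ₀² = 1/0.023697 ≈ 42.2.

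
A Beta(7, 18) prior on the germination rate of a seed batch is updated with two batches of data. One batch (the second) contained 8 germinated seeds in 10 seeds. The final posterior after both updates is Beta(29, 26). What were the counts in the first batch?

Because Beta–binomial updating is additive in the counts, the combined data contributed (α_post−α_prior, β_post−β_prior) successes and failures.
Total across both batches: 29−7=22 germinated seeds, 26−18=8 non-germinating seeds.
Subtract the second batch: 22−8=14 germinated seeds and 8−2=6 non-germinating seeds.

14 germinated seeds and 6 non-germinating seeds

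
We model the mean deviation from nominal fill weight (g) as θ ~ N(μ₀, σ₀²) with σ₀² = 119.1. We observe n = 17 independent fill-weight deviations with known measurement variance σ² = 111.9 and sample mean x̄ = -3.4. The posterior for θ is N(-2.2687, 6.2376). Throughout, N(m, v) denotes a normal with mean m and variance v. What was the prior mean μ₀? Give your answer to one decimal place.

μ₀ = 18.2

With known observation variance, the Normal–Normal posterior has precision τ_n = τ₀ + n/σ² and mean μ_n = (τ₀μ₀ + (n/σ²)x̄)/τ_n.
Here τ₀ = 1/119.1 = 0.008396 and τ_data = 17/111.9 = 0.151921, so τ_n = 0.160317.
Rearranging for μ₀: μ₀ = (μ_n·τ_n − τ_data·x̄)/τ₀ = (-2.2687·0.160317 − 0.151921·-3.4) / 0.008396 = 0.152820/0.008396 ≈ 18.2.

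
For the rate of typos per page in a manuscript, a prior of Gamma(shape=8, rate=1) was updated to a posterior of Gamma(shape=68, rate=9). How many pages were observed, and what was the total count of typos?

Gamma–Poisson conjugacy: posterior shape = α + Σxᵢ, posterior rate = β + n.
Matching: Σxᵢ = 68 − 8 = 60 and n = 9 − 1 = 8.

n = 8 pages with total 60 typos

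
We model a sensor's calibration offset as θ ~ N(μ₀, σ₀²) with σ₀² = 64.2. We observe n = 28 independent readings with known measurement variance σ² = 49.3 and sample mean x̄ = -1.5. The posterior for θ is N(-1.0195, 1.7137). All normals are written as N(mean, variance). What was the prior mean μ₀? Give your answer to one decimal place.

The posterior mean is a precision-weighted average: μ_n = (τ₀μ₀ + τ_data·x̄)/(τ₀+τ_data), with τ₀=1/σ₀² and τ_data=n/σ².
Here τ₀ = 1/64.2 = 0.015576 and τ_data = 28/49.3 = 0.567951, so τ_n = 0.583527.
Rearranging for μ₀: μ₀ = (μ_n·τ_n − τ_data·x̄)/τ₀ = (-1.0195·0.583527 − 0.567951·-1.5) / 0.015576 = 0.257021/0.015576 ≈ 16.5.

μ₀ = 16.5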